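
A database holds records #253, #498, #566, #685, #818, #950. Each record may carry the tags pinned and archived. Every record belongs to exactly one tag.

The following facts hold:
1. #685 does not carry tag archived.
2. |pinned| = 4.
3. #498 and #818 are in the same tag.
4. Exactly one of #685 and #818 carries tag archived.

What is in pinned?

pinned = {#253, #566, #685, #950}

From (1): #685 ∉ archived.
(4) (exactly one): #818 ∈ archived.
Only one tag left: #685 ∈ pinned.
(3): #498 matches #818: #498 ∉ pinned.
(3): #498 matches #818: #498 ∈ archived.
(2): only 4 candidates remain for pinned, so all are in.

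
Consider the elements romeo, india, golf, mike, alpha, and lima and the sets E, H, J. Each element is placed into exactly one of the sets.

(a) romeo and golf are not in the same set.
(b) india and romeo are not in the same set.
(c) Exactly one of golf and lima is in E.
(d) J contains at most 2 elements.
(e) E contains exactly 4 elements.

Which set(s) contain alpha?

alpha: E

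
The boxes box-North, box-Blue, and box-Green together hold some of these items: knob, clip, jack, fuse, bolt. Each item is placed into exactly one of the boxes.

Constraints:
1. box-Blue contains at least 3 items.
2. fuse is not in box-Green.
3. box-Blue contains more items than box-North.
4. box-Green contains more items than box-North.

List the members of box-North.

box-North = {}

From (2): fuse ∉ box-Green.
Suppose knob ∈ box-North: no assignment then satisfies all the clues, so knob ∉ box-North.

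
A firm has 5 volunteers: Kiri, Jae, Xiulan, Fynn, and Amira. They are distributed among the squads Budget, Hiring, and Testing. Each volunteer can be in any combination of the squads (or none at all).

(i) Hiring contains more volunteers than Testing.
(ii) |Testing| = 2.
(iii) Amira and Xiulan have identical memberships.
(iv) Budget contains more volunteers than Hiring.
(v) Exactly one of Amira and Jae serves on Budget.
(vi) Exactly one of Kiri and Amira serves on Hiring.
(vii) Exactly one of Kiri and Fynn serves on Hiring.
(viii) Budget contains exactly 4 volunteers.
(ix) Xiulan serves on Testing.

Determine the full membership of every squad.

Budget = {Amira, Fynn, Kiri, Xiulan}; Hiring = {Amira, Fynn, Xiulan}; Testing = {Amira, Xiulan}

From (ix): Xiulan ∈ Testing.
(iii): Amira matches Xiulan: Amira ∈ Testing.
(ii): Testing already has 2, so the rest are out.
Suppose Kiri ∉ Budget: no assignment then satisfies all the clues, so Kiri ∈ Budget.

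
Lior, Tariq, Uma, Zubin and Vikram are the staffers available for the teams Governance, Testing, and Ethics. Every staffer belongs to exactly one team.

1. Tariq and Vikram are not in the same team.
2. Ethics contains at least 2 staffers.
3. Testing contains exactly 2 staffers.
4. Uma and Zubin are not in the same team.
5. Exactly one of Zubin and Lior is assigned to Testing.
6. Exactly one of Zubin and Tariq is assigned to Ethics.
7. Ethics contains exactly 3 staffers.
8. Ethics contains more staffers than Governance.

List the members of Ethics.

Ethics = {Lior, Tariq, Uma}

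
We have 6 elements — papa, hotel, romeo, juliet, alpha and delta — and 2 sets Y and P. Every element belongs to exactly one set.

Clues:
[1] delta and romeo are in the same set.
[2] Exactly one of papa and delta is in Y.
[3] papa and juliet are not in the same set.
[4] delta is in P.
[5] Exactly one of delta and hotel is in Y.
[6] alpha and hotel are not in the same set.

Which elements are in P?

From (4): delta ∈ P.
(1): romeo matches delta: romeo ∉ Y.
(1): romeo matches delta: romeo ∈ P.
(2) (exactly one): papa ∈ Y.
(3): juliet ∉ Y.
(5) (exactly one): hotel ∈ Y.
(6): alpha ∉ Y.
Only one set left: juliet ∈ P.
Only one set left: alpha ∈ P.

P = {alpha, delta, juliet, romeo}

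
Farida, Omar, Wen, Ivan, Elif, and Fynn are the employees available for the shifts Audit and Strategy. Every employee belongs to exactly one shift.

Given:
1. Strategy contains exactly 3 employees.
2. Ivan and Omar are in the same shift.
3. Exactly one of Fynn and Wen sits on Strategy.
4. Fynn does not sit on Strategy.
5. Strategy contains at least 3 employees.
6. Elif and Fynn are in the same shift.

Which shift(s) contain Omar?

Omar: Strategy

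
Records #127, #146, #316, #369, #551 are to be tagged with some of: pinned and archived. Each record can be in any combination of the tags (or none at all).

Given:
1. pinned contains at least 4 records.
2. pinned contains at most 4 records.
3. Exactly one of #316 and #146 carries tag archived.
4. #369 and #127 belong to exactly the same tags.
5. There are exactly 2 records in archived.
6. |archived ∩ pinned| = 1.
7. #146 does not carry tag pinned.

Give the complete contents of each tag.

pinned = {#127, #316, #369, #551}; archived = {#146, #551}

From (7): #146 ∉ pinned.
(1): only 4 candidates remain for pinned, so all are in.
Suppose #127 ∈ archived: no assignment then satisfies all the clues, so #127 ∉ archived.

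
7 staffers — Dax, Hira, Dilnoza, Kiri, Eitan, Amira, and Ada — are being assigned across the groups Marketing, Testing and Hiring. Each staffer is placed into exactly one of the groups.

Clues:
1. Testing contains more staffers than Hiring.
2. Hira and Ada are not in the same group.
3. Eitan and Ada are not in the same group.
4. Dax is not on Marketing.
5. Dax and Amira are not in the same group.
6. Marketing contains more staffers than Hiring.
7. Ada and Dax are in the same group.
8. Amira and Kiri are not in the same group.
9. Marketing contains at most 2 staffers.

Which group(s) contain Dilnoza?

Dilnoza: Testing

From (4): Dax ∉ Marketing.
(7): Ada matches Dax: Ada ∉ Marketing.
Suppose Dilnoza ∈ Marketing: no assignment then satisfies all the clues, so Dilnoza ∉ Marketing.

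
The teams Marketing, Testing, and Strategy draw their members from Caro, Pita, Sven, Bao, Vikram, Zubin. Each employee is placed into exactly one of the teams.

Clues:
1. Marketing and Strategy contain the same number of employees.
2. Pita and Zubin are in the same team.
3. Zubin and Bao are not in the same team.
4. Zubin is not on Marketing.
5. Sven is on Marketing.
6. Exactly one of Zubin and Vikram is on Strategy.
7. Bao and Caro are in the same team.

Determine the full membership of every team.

Marketing = {Sven, Vikram}; Testing = {Bao, Caro}; Strategy = {Pita, Zubin}

From (4): Zubin ∉ Marketing.
From (5): Sven ∈ Marketing.
(2): Pita matches Zubin: Pita ∉ Marketing.
Suppose Caro ∈ Marketing: no assignment then satisfies all the clues, so Caro ∉ Marketing.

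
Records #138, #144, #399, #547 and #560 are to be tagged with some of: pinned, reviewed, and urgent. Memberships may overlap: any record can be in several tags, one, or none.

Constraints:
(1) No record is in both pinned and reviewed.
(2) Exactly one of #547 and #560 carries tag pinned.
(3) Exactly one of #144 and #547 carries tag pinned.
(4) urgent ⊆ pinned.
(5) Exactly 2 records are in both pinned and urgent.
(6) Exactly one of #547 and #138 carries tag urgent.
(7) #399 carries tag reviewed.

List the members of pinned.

pinned = {#138, #144, #560}

From (7): #399 ∈ reviewed.
(1) (disjoint): #399 ∉ pinned.
(4) contrapositive: #399 ∉ urgent.
Suppose #138 ∉ pinned: no assignment then satisfies all the clues, so #138 ∈ pinned.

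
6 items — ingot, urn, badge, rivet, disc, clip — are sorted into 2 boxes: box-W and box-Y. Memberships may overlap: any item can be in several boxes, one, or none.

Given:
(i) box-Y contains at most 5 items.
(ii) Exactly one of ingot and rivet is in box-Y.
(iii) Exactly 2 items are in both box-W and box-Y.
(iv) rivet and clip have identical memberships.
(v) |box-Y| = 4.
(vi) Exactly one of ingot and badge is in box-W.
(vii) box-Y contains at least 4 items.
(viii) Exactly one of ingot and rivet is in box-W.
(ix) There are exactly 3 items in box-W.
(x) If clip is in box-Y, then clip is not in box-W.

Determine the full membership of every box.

box-W = {disc, ingot, urn}; box-Y = {clip, disc, rivet, urn}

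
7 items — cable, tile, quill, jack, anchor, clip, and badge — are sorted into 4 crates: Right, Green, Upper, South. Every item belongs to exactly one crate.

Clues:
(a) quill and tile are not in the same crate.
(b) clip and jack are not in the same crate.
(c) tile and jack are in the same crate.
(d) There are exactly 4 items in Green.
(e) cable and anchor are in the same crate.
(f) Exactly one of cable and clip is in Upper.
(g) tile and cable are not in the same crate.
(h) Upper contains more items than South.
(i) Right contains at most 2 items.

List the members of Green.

Green = {anchor, badge, cable, quill}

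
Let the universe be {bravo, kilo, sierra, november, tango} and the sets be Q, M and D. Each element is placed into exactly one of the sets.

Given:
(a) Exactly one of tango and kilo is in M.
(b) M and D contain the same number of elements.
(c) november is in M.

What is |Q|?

1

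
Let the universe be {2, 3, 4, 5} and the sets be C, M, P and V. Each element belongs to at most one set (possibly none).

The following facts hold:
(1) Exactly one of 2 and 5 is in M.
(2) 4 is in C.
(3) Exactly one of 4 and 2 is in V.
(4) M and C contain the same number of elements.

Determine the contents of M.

From (2): 4 ∈ C.
(3) (exactly one): 2 ∈ V.
(1) (exactly one): 5 ∈ M.
Suppose 3 ∈ M: no assignment then satisfies all the clues, so 3 ∉ M.

M = {5}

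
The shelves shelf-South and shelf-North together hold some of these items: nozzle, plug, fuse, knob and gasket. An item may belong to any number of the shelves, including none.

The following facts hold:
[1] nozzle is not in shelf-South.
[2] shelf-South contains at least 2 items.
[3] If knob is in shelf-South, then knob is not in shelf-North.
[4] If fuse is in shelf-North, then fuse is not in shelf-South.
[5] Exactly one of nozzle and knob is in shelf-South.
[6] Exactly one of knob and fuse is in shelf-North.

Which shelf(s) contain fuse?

From (1): nozzle ∉ shelf-South.
(5) (exactly one): knob ∈ shelf-South.
(3): knob ∉ shelf-North.
(6) (exactly one): fuse ∈ shelf-North.
(4): fuse ∉ shelf-South.

fuse: shelf-North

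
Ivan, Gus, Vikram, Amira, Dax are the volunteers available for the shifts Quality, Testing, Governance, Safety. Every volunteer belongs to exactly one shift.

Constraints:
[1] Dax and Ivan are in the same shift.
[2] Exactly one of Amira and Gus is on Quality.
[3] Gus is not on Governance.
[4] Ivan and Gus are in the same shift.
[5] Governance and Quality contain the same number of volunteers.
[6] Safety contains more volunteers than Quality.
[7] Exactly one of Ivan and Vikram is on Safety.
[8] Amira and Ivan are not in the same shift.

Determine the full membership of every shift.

Quality = {Amira}; Testing = {}; Governance = {Vikram}; Safety = {Dax, Gus, Ivan}

From (3): Gus ∉ Governance.
(4): Ivan matches Gus: Ivan ∉ Governance.
(1): Dax matches Ivan: Dax ∉ Governance.
Suppose Ivan ∈ Quality: no assignment then satisfies all the clues, so Ivan ∉ Quality.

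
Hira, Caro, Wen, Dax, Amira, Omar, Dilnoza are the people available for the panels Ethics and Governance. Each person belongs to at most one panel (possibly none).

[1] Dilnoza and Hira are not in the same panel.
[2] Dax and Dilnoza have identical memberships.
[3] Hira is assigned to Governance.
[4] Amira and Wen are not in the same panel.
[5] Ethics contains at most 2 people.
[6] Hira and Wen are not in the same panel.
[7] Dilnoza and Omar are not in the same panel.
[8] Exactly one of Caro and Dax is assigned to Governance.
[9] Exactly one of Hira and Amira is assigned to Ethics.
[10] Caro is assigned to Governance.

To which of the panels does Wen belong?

Wen: none

From (3): Hira ∈ Governance.
From (10): Caro ∈ Governance.
(1): Dilnoza ∉ Governance.
(2): Dax matches Dilnoza: Dax ∉ Governance.
(6): Wen ∉ Governance.
(9) (exactly one): Amira ∈ Ethics.
(4): Wen ∉ Ethics.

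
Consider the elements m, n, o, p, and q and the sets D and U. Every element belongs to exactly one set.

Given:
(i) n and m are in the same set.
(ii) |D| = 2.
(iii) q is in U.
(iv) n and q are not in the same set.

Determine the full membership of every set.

From (iii): q ∈ U.
(iv): n ∉ U.
Only one set left: n ∈ D.
(i): m matches n: m ∈ D.
(ii): D already has 2, so the rest are out.
Only one set left: o ∈ U.
Only one set left: p ∈ U.

D = {m, n}; U = {o, p, q}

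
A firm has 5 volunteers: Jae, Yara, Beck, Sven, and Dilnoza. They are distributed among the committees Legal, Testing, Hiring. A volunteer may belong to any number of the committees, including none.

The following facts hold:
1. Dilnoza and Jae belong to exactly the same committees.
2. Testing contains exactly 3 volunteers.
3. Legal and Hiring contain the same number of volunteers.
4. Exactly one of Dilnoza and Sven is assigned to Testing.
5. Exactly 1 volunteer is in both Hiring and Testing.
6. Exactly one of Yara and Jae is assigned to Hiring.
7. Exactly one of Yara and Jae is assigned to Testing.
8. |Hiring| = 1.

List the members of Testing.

Testing = {Beck, Sven, Yara}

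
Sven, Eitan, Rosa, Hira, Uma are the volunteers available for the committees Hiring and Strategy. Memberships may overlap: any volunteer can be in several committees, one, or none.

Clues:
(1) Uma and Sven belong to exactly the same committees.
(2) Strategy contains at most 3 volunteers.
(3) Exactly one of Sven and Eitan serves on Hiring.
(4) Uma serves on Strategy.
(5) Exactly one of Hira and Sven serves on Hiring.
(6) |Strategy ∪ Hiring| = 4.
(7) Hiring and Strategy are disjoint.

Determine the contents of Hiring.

Hiring = {Eitan, Hira}

From (4): Uma ∈ Strategy.
(1): Sven matches Uma: Sven ∈ Strategy.
(7) (disjoint): Sven ∉ Hiring.
(7) (disjoint): Uma ∉ Hiring.
(3) (exactly one): Eitan ∈ Hiring.
(5) (exactly one): Hira ∈ Hiring.
(7) (disjoint): Eitan ∉ Strategy.
(7) (disjoint): Hira ∉ Strategy.
Suppose Rosa ∈ Hiring: no assignment then satisfies all the clues, so Rosa ∉ Hiring.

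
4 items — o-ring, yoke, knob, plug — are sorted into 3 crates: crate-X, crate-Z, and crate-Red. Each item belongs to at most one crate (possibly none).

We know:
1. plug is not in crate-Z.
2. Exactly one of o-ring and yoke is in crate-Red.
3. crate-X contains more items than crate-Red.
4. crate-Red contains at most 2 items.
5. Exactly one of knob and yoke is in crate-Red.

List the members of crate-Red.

crate-Red = {yoke}

From (1): plug ∉ crate-Z.
Suppose o-ring ∈ crate-Red: no assignment then satisfies all the clues, so o-ring ∉ crate-Red.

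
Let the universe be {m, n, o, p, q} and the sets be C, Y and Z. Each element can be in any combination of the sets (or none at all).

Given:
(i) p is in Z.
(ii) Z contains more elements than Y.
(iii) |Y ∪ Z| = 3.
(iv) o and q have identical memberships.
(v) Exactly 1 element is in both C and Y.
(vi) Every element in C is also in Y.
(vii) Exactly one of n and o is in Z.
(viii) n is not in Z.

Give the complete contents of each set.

C = {p}; Y = {p}; Z = {o, p, q}

From (i): p ∈ Z.
From (viii): n ∉ Z.
(vii) (exactly one): o ∈ Z.
(iv): q matches o: q ∈ Z.
Suppose m ∈ C: no assignment then satisfies all the clues, so m ∉ C.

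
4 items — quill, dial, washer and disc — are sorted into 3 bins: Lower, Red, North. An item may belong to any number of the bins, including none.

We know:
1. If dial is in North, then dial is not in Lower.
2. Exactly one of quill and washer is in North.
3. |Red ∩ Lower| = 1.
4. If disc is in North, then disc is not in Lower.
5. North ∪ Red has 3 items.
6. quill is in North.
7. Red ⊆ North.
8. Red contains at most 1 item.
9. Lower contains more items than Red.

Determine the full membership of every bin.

Lower = {quill, washer}; Red = {quill}; North = {dial, disc, quill}

From (6): quill ∈ North.
(2) (exactly one): washer ∉ North.
(7) contrapositive: washer ∉ Red.
Suppose quill ∉ Lower: no assignment then satisfies all the clues, so quill ∈ Lower.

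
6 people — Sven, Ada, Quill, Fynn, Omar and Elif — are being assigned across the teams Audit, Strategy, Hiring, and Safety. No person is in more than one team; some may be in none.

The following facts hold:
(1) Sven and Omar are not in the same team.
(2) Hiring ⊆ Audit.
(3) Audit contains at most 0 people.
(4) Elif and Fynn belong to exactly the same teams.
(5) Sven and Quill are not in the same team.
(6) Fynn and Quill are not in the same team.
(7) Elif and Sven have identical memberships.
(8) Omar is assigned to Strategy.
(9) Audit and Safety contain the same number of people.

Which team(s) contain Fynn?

From (8): Omar ∈ Strategy.
(1): Sven ∉ Strategy.
(3): Audit already has 0, so the rest are out.
(7): Elif matches Sven: Elif ∉ Strategy.
(2) contrapositive: Sven ∉ Hiring.
(2) contrapositive: Ada ∉ Hiring.
(2) contrapositive: Quill ∉ Hiring.
(2) contrapositive: Fynn ∉ Hiring.
(2) contrapositive: Elif ∉ Hiring.
(4): Fynn matches Elif: Fynn ∉ Strategy.
Suppose Fynn ∈ Safety: no assignment then satisfies all the clues, so Fynn ∉ Safety.

Fynn: none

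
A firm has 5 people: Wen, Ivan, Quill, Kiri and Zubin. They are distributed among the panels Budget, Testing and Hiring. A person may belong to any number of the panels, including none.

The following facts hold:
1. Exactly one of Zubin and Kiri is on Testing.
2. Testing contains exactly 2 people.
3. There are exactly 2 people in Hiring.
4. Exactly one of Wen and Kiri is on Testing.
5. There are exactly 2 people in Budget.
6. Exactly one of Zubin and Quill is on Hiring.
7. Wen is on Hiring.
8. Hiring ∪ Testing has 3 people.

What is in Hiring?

Hiring = {Quill, Wen}

From (7): Wen ∈ Hiring.
Suppose Ivan ∈ Hiring: no assignment then satisfies all the clues, so Ivan ∉ Hiring.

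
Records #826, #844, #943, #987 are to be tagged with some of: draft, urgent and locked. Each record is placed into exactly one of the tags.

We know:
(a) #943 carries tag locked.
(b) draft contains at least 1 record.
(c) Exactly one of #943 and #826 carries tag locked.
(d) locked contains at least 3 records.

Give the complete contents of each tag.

From (a): #943 ∈ locked.
(c) (exactly one): #826 ∉ locked.
(d): only 3 candidates remain for locked, so all are in.
(b): only 1 candidates remain for draft, so all are in.

draft = {#826}; urgent = {}; locked = {#844, #943, #987}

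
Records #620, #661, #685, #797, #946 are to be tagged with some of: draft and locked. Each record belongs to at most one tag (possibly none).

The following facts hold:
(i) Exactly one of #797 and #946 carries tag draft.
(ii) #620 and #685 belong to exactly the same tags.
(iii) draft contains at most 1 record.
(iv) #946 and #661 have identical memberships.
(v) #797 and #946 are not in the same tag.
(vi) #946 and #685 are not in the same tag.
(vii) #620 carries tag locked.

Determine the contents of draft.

draft = {#797}

From (vii): #620 ∈ locked.
(ii): #685 matches #620: #685 ∉ draft.
(ii): #685 matches #620: #685 ∈ locked.
(vi): #946 ∉ locked.
(iv): #661 matches #946: #661 ∉ locked.
Suppose #661 ∈ draft: no assignment then satisfies all the clues, so #661 ∉ draft.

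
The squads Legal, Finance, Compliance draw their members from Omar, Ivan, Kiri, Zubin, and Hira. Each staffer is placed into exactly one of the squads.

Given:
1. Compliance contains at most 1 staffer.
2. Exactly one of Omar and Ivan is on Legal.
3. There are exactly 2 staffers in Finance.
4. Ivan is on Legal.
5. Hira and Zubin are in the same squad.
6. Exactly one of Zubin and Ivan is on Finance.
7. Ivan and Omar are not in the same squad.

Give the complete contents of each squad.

Legal = {Ivan, Kiri}; Finance = {Hira, Zubin}; Compliance = {Omar}

From (4): Ivan ∈ Legal.
(2) (exactly one): Omar ∉ Legal.
(6) (exactly one): Zubin ∈ Finance.
(5): Hira matches Zubin: Hira ∉ Legal.
(5): Hira matches Zubin: Hira ∈ Finance.
(3): Finance already has 2, so the rest are out.
Only one squad left: Omar ∈ Compliance.
(1): Compliance already has 1, so the rest are out.
Only one squad left: Kiri ∈ Legal.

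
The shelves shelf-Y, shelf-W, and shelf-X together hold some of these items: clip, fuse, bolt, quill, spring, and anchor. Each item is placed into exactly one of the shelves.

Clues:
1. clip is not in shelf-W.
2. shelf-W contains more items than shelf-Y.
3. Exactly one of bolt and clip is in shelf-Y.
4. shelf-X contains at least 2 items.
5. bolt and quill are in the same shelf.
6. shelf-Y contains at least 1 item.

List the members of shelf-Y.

From (1): clip ∉ shelf-W.
Suppose clip ∉ shelf-Y: no assignment then satisfies all the clues, so clip ∈ shelf-Y.

shelf-Y = {clip}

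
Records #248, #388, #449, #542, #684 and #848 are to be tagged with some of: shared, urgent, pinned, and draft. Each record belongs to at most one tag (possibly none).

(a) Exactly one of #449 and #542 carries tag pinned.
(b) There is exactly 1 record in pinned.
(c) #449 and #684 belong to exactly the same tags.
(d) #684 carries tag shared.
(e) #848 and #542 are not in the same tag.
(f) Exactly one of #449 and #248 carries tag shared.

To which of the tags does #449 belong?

From (d): #684 ∈ shared.
(c): #449 matches #684: #449 ∈ shared.
(f) (exactly one): #248 ∉ shared.
(a) (exactly one): #542 ∈ pinned.
(b): pinned already has 1, so the rest are out.

#449: shared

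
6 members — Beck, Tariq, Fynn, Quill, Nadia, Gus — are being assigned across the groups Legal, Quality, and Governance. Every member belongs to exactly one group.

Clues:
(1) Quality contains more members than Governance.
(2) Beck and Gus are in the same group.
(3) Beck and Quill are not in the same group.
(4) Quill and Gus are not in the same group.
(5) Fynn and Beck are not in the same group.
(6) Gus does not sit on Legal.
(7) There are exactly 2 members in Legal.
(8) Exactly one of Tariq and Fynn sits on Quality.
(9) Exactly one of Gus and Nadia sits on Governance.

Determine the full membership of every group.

Legal = {Fynn, Quill}; Quality = {Beck, Gus, Tariq}; Governance = {Nadia}

From (6): Gus ∉ Legal.
(2): Beck matches Gus: Beck ∉ Legal.
Suppose Beck ∉ Quality: no assignment then satisfies all the clues, so Beck ∈ Quality.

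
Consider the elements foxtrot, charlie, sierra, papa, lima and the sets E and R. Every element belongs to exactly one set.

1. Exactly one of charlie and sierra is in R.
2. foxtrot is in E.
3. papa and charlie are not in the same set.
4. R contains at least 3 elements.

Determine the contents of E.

E = {charlie, foxtrot}

From (2): foxtrot ∈ E.
Suppose charlie ∉ E: no assignment then satisfies all the clues, so charlie ∈ E.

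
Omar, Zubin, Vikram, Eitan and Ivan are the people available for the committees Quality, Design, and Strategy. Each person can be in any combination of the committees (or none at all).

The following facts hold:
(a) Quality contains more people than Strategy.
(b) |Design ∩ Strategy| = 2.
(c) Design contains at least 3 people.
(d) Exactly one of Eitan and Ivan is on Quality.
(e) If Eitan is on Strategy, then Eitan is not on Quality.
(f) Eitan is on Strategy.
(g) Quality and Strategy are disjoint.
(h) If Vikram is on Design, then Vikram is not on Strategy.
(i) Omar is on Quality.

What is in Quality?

Quality = {Ivan, Omar, Vikram}

From (f): Eitan ∈ Strategy.
From (i): Omar ∈ Quality.
(e): Eitan ∉ Quality.
(g) (disjoint): Omar ∉ Strategy.
(d) (exactly one): Ivan ∈ Quality.
(g) (disjoint): Ivan ∉ Strategy.
Suppose Zubin ∈ Quality: no assignment then satisfies all the clues, so Zubin ∉ Quality.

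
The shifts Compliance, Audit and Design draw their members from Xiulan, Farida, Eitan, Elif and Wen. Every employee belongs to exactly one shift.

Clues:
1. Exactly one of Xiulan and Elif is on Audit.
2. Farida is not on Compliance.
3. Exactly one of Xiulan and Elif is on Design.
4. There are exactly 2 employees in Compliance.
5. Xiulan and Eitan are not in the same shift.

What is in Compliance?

Compliance = {Eitan, Wen}

From (2): Farida ∉ Compliance.
Suppose Xiulan ∈ Compliance: no assignment then satisfies all the clues, so Xiulan ∉ Compliance.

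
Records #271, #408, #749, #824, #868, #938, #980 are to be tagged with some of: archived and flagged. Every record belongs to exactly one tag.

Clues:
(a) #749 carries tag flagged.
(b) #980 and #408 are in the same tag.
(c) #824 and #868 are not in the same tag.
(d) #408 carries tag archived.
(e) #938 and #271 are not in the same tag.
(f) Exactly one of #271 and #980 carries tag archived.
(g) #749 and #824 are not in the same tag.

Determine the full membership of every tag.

From (a): #749 ∈ flagged.
From (d): #408 ∈ archived.
(b): #980 matches #408: #980 ∈ archived.
(f) (exactly one): #271 ∉ archived.
(g): #824 ∉ flagged.
Only one tag left: #271 ∈ flagged.
Only one tag left: #824 ∈ archived.
(c): #868 ∉ archived.
(e): #938 ∉ flagged.
Only one tag left: #868 ∈ flagged.
Only one tag left: #938 ∈ archived.

archived = {#408, #824, #938, #980}; flagged = {#271, #749, #868}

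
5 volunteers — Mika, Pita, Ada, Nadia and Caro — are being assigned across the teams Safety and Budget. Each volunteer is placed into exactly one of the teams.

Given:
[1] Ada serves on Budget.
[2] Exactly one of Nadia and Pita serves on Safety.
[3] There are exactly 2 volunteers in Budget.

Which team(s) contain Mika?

Mika: Safety

From (1): Ada ∈ Budget.
Suppose Mika ∉ Safety: no assignment then satisfies all the clues, so Mika ∈ Safety.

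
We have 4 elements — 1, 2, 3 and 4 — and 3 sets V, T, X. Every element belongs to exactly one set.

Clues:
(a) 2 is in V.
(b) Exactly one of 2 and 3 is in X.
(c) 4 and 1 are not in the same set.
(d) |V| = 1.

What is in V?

From (a): 2 ∈ V.
(b) (exactly one): 3 ∈ X.
(d): V already has 1, so the rest are out.

V = {2}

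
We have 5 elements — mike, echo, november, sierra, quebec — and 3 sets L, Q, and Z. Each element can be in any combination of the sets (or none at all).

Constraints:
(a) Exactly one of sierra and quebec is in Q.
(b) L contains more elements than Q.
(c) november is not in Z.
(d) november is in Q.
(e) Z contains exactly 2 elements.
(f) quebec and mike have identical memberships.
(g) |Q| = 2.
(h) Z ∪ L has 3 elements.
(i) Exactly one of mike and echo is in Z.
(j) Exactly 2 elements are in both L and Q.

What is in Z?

Z = {echo, sierra}

From (c): november ∉ Z.
From (d): november ∈ Q.
Suppose mike ∈ Z: no assignment then satisfies all the clues, so mike ∉ Z.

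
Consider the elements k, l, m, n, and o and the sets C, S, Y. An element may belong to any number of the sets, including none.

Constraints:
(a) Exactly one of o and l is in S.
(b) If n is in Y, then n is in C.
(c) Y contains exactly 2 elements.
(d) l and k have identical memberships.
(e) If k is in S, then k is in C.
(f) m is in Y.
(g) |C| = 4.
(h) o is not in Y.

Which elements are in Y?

From (f): m ∈ Y.
From (h): o ∉ Y.
Suppose k ∈ Y: no assignment then satisfies all the clues, so k ∉ Y.

Y = {m, n}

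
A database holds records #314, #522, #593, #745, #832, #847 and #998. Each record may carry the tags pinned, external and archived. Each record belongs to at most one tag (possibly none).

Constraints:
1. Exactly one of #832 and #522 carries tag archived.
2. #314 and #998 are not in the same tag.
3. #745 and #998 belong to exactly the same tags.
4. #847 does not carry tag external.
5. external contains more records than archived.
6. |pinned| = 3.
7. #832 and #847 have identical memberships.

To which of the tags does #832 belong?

#832: pinned

From (4): #847 ∉ external.
(7): #832 matches #847: #832 ∉ external.
Suppose #832 ∉ pinned: no assignment then satisfies all the clues, so #832 ∈ pinned.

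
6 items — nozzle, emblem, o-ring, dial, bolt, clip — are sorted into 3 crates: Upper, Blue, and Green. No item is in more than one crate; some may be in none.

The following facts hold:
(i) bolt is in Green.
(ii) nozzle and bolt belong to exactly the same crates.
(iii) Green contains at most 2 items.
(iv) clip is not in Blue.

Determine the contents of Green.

Green = {bolt, nozzle}

From (i): bolt ∈ Green.
From (iv): clip ∉ Blue.
(ii): nozzle matches bolt: nozzle ∉ Upper.
(ii): nozzle matches bolt: nozzle ∉ Blue.
(ii): nozzle matches bolt: nozzle ∈ Green.
(iii): Green already has 2, so the rest are out.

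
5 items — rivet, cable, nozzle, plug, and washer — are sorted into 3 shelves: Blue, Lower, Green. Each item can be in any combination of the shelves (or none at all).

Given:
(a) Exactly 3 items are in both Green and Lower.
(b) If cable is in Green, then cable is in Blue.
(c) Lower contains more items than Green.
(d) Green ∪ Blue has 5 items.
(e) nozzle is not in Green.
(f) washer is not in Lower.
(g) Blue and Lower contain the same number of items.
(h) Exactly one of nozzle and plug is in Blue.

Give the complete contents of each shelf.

From (e): nozzle ∉ Green.
From (f): washer ∉ Lower.
Suppose rivet ∉ Blue: no assignment then satisfies all the clues, so rivet ∈ Blue.

Blue = {cable, nozzle, rivet, washer}; Lower = {cable, nozzle, plug, rivet}; Green = {cable, plug, rivet}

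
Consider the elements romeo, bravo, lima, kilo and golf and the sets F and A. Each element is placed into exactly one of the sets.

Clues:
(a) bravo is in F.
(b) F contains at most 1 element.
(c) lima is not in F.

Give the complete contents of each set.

From (a): bravo ∈ F.
From (c): lima ∉ F.
(b): F already has 1, so the rest are out.
Only one set left: romeo ∈ A.
Only one set left: lima ∈ A.
Only one set left: kilo ∈ A.
Only one set left: golf ∈ A.

F = {bravo}; A = {golf, kilo, lima, romeo}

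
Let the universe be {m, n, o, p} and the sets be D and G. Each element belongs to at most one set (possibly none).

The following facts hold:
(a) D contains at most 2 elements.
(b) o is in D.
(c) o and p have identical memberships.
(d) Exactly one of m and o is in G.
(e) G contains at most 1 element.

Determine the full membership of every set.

From (b): o ∈ D.
(c): p matches o: p ∈ D.
(d) (exactly one): m ∈ G.
(e): G already has 1, so the rest are out.
(a): D already has 2, so the rest are out.

D = {o, p}; G = {m}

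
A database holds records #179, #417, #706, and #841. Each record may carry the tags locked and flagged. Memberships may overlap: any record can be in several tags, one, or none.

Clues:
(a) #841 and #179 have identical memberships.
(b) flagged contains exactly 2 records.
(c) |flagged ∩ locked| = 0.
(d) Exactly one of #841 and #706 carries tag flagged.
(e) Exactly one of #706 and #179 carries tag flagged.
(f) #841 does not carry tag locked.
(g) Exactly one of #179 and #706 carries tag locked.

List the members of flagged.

flagged = {#179, #841}

From (f): #841 ∉ locked.
(a): #179 matches #841: #179 ∉ locked.
(g) (exactly one): #706 ∈ locked.
Suppose #179 ∉ flagged: no assignment then satisfies all the clues, so #179 ∈ flagged.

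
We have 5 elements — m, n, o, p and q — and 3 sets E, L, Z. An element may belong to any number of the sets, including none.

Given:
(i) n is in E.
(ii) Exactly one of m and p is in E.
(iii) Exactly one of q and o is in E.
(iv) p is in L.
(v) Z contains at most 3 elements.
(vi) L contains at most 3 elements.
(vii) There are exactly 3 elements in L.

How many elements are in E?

3

From (i): n ∈ E.
From (iv): p ∈ L.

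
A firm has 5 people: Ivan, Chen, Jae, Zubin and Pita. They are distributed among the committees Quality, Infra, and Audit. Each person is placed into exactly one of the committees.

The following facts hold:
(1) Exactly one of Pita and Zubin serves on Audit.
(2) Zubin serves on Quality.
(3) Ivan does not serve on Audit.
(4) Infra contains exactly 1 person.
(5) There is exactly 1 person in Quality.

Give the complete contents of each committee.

Quality = {Zubin}; Infra = {Ivan}; Audit = {Chen, Jae, Pita}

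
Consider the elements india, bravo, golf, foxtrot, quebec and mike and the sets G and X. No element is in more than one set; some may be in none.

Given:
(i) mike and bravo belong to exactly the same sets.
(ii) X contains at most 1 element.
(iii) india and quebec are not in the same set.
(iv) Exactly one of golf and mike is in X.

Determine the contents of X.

X = {golf}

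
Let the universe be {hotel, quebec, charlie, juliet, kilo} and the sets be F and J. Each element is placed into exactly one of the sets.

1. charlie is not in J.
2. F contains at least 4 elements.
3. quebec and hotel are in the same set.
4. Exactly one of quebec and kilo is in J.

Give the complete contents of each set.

F = {charlie, hotel, juliet, quebec}; J = {kilo}

From (1): charlie ∉ J.
Only one set left: charlie ∈ F.
Suppose hotel ∉ F: no assignment then satisfies all the clues, so hotel ∈ F.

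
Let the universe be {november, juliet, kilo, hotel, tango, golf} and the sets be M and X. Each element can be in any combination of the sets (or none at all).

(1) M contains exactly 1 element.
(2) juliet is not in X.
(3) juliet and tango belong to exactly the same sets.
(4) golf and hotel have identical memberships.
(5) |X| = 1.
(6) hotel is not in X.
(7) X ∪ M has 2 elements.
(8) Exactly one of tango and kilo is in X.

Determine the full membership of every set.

M = {november}; X = {kilo}

From (2): juliet ∉ X.
From (6): hotel ∉ X.
(3): tango matches juliet: tango ∉ X.
(4): golf matches hotel: golf ∉ X.
(8) (exactly one): kilo ∈ X.
(5): X already has 1, so the rest are out.
Suppose november ∉ M: no assignment then satisfies all the clues, so november ∈ M.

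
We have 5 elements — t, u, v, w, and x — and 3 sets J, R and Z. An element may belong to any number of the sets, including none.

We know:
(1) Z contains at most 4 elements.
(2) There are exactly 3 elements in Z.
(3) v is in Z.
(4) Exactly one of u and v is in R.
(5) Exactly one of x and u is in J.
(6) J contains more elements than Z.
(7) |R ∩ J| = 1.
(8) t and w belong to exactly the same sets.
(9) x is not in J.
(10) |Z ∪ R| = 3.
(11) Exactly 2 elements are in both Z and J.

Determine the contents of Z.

Z = {u, v, x}

From (3): v ∈ Z.
From (9): x ∉ J.
(5) (exactly one): u ∈ J.
Suppose t ∈ Z: no assignment then satisfies all the clues, so t ∉ Z.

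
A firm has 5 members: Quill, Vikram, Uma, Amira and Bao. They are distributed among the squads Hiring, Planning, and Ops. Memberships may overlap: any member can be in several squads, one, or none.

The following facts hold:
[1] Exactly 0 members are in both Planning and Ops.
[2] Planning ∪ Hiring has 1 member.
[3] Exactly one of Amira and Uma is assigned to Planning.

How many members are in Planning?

1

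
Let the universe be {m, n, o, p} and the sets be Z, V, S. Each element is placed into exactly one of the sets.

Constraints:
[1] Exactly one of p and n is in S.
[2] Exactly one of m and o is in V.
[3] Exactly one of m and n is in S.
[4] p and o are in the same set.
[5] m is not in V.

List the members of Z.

Z = {m}

From (5): m ∉ V.
(2) (exactly one): o ∈ V.
(4): p matches o: p ∉ Z.
(4): p matches o: p ∈ V.
(1) (exactly one): n ∈ S.
(3) (exactly one): m ∉ S.
Only one set left: m ∈ Z.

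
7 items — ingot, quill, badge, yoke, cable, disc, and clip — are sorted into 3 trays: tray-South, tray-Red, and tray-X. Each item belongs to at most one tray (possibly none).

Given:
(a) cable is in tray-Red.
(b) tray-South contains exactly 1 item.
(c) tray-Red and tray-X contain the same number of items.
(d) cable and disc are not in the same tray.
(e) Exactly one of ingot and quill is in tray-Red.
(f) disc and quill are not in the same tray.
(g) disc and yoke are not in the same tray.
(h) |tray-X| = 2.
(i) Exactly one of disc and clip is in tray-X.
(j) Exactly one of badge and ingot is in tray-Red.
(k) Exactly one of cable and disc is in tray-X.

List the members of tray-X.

tray-X = {badge, disc}

From (a): cable ∈ tray-Red.
(d): disc ∉ tray-Red.
(k) (exactly one): disc ∈ tray-X.
(f): quill ∉ tray-X.
(g): yoke ∉ tray-X.
(i) (exactly one): clip ∉ tray-X.
Suppose ingot ∈ tray-X: no assignment then satisfies all the clues, so ingot ∉ tray-X.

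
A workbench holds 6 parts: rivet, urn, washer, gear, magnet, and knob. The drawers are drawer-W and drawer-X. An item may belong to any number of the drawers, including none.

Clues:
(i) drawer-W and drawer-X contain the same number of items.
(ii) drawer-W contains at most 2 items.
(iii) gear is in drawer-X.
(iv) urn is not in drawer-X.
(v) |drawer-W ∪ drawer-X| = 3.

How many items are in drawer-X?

2

From (iii): gear ∈ drawer-X.
From (iv): urn ∉ drawer-X.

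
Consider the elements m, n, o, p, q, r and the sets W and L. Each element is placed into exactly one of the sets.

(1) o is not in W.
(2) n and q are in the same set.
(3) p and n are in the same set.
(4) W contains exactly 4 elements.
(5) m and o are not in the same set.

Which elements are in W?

W = {m, n, p, q}

From (1): o ∉ W.
Only one set left: o ∈ L.
(5): m ∉ L.
Only one set left: m ∈ W.
Suppose n ∉ W: no assignment then satisfies all the clues, so n ∈ W.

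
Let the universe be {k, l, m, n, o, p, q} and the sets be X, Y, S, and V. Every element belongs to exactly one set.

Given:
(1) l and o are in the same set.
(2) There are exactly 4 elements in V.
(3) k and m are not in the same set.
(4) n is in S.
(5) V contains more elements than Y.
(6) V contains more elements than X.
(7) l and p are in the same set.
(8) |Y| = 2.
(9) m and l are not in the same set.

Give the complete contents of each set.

X = {}; Y = {m, q}; S = {n}; V = {k, l, o, p}

From (4): n ∈ S.
Suppose k ∈ X: no assignment then satisfies all the clues, so k ∉ X.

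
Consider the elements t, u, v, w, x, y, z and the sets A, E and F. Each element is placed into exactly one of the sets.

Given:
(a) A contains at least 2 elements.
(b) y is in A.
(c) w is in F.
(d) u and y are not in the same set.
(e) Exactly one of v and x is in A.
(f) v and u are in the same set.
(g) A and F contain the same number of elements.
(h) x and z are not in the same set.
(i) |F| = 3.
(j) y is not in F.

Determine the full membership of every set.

A = {t, x, y}; E = {z}; F = {u, v, w}

From (b): y ∈ A.
From (c): w ∈ F.
(d): u ∉ A.
(f): v matches u: v ∉ A.
(e) (exactly one): x ∈ A.
(h): z ∉ A.
Suppose t ∉ A: no assignment then satisfies all the clues, so t ∈ A.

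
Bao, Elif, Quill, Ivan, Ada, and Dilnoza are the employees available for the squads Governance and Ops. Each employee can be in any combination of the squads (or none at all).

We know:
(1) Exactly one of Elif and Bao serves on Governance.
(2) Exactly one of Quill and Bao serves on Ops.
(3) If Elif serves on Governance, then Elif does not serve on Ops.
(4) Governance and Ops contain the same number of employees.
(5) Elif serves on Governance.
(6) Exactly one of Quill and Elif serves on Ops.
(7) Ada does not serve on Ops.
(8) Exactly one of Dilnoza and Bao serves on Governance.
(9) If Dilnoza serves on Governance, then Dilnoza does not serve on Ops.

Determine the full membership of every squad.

Governance = {Dilnoza, Elif}; Ops = {Ivan, Quill}

From (5): Elif ∈ Governance.
From (7): Ada ∉ Ops.
(1) (exactly one): Bao ∉ Governance.
(3): Elif ∉ Ops.
(6) (exactly one): Quill ∈ Ops.
(8) (exactly one): Dilnoza ∈ Governance.
(9): Dilnoza ∉ Ops.
(2) (exactly one): Bao ∉ Ops.
Suppose Quill ∈ Governance: no assignment then satisfies all the clues, so Quill ∉ Governance.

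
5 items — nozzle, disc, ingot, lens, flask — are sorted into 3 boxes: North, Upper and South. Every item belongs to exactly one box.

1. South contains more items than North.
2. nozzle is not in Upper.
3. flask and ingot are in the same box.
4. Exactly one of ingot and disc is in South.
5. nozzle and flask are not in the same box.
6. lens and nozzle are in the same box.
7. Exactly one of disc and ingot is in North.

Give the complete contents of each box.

North = {flask, ingot}; Upper = {}; South = {disc, lens, nozzle}

From (2): nozzle ∉ Upper.
(6): lens matches nozzle: lens ∉ Upper.
Suppose nozzle ∈ North: no assignment then satisfies all the clues, so nozzle ∉ North.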